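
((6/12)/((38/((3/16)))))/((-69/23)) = -1/1216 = -0.00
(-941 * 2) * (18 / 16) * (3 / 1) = -25407 / 4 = -6351.75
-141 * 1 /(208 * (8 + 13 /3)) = -423 /7696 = -0.05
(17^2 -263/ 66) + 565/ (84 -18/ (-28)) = 1520873/ 5214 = 291.69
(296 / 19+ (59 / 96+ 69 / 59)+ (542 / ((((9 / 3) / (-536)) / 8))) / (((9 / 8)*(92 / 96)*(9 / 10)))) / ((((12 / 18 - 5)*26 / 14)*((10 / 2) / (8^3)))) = 5975829611691632 / 588239145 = 10158843.84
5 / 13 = 0.38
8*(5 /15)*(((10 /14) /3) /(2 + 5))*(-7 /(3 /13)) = -520 /189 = -2.75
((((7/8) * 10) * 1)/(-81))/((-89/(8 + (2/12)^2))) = 10115/1038096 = 0.01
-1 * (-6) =6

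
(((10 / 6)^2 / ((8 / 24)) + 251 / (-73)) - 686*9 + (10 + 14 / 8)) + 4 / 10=-26967463 / 4380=-6156.96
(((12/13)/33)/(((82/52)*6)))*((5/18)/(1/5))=0.00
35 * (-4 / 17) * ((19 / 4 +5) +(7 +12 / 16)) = -2450 / 17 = -144.12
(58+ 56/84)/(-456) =-22/171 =-0.13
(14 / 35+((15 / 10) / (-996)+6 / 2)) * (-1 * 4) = -13.59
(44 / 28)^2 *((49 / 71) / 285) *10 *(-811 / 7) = -196262 / 28329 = -6.93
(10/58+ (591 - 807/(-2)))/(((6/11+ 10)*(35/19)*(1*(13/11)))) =132631609/3061240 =43.33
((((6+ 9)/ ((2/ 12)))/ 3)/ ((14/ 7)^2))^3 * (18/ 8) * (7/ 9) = 23625/ 32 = 738.28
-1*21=-21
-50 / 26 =-25 / 13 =-1.92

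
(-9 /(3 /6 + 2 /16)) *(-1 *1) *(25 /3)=120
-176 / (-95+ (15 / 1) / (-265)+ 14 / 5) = 2915 / 1528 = 1.91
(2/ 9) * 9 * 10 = 20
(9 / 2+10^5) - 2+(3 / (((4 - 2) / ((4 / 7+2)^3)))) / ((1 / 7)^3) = 217501 / 2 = 108750.50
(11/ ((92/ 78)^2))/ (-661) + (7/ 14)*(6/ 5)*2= 8308401/ 6993380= 1.19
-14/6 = -7/3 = -2.33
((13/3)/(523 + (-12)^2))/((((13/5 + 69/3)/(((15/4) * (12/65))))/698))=5235/42688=0.12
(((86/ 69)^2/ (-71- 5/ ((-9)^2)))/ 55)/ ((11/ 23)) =-16641/ 20023685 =-0.00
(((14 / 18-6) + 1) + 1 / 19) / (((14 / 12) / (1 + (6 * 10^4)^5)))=-1108857600000000000000001426 / 399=-2779091729323308270676695.00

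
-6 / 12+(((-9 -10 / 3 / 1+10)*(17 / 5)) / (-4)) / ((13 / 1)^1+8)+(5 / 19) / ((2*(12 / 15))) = -1649 / 6840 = -0.24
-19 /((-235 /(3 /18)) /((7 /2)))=133 /2820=0.05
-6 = -6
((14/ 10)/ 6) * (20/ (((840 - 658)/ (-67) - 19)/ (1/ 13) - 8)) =-938/ 58353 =-0.02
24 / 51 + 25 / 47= 801 / 799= 1.00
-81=-81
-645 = -645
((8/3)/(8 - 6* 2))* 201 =-134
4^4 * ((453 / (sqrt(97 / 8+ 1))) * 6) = 463872 * sqrt(210) / 35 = 192061.25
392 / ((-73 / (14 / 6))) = -12.53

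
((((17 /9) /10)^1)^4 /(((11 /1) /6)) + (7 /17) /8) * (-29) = -386675966 /255605625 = -1.51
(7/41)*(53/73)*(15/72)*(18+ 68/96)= 832895/1723968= 0.48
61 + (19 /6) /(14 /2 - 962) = 349511 /5730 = 61.00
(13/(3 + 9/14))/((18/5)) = 455/459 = 0.99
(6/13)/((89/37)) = 222/1157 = 0.19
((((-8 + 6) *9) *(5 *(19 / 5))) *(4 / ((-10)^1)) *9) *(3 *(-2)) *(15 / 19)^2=-87480 / 19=-4604.21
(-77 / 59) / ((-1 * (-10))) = -77 / 590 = -0.13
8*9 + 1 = 73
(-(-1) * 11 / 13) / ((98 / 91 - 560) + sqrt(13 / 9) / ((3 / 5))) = -6474006 / 4276320311 - 6435 * sqrt(13) / 4276320311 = -0.00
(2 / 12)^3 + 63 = 13609 / 216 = 63.00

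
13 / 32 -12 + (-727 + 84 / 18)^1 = -70457 / 96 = -733.93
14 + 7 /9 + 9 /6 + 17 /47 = 14077 /846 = 16.64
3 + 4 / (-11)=29 / 11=2.64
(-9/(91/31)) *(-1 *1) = 3.07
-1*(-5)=5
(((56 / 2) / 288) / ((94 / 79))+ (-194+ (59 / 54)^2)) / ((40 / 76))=-2007409489 / 5482080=-366.18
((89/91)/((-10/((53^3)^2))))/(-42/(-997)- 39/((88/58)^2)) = 1903775527865651176/14841777405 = 128271397.42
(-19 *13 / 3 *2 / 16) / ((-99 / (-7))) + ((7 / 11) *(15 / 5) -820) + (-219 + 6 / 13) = -32041885 / 30888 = -1037.36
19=19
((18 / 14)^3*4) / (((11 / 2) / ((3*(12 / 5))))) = 209952 / 18865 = 11.13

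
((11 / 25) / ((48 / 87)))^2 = 101761 / 160000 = 0.64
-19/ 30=-0.63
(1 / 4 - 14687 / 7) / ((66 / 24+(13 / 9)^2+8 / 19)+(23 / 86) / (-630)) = -399.06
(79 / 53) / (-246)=-79 / 13038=-0.01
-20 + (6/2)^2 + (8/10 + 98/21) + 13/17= -1216/255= -4.77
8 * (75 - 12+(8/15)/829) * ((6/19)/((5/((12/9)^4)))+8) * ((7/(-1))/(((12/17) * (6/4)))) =-7842929294816/287061975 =-27321.38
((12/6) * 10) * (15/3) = 100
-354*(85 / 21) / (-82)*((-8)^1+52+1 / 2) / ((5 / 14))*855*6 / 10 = 45793971 / 41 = 1116926.12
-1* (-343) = 343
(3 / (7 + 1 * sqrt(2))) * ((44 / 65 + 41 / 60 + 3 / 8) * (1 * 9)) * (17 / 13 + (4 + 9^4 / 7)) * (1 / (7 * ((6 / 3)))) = 130610043 / 278005-130610043 * sqrt(2) / 1946035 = 374.90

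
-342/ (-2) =171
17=17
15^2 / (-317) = -225 / 317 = -0.71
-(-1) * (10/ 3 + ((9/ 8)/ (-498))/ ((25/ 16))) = 20741/ 6225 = 3.33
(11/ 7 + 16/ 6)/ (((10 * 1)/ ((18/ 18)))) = 89/ 210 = 0.42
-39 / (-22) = 39 / 22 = 1.77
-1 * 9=-9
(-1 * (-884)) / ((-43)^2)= 884 / 1849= 0.48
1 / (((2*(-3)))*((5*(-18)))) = 1 / 540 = 0.00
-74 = -74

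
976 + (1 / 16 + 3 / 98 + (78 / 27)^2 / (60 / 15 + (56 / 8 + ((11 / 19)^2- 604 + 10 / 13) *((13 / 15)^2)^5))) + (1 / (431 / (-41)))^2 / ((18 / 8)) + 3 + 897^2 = 14631916548361578708310170949411 / 18163026165601251698195376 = 805588.03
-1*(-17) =17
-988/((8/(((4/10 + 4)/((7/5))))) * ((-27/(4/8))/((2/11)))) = 247/189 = 1.31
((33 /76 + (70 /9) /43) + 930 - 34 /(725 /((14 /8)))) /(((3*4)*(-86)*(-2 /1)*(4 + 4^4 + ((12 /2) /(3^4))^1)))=19842406961 /11446410524800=0.00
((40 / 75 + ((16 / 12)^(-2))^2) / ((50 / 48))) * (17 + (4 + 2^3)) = 23.66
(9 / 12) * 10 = 7.50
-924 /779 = -1.19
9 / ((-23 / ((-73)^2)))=-47961 / 23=-2085.26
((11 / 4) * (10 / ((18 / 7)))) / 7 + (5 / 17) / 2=1025 / 612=1.67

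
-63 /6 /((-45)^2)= -7 /1350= -0.01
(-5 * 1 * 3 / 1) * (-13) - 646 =-451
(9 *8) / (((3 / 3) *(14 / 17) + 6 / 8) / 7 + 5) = 11424 / 829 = 13.78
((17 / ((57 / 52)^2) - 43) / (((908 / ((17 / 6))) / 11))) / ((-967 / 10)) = 87645965 / 8558216892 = 0.01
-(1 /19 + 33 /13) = -640 /247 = -2.59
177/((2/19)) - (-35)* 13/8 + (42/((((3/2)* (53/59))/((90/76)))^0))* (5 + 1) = 15923/8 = 1990.38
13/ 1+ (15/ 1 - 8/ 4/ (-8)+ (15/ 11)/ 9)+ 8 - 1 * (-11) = 47.40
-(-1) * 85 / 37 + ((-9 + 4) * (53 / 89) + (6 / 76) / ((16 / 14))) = -611807 / 1001072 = -0.61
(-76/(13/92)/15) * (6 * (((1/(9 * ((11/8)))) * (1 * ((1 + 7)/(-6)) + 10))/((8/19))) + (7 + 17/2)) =-913.61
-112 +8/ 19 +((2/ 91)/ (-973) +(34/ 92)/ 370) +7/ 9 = -28552912667759/ 257697318060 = -110.80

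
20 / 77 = 0.26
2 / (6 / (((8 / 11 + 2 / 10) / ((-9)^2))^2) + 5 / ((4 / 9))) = 2312 / 52938405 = 0.00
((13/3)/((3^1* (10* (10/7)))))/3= 0.03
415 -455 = -40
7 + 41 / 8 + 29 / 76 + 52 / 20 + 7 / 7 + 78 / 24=14711 / 760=19.36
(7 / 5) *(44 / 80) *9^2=6237 / 100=62.37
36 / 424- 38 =-37.92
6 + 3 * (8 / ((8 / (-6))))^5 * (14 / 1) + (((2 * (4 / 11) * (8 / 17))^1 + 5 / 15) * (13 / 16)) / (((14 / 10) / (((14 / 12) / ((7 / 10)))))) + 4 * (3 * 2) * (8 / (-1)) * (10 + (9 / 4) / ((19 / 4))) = -1176842653307 / 3581424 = -328596.29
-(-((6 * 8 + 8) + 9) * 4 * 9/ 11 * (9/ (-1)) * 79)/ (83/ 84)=-139754160/ 913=-153071.37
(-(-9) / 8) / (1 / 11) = 99 / 8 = 12.38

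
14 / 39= 0.36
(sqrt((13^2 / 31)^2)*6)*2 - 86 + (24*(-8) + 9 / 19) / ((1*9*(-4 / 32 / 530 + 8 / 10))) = -282753826 / 5991897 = -47.19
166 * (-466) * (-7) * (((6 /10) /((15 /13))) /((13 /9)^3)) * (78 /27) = 87721704 /325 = 269912.94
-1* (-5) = 5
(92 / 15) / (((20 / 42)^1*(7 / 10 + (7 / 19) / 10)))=437 / 25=17.48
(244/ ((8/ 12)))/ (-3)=-122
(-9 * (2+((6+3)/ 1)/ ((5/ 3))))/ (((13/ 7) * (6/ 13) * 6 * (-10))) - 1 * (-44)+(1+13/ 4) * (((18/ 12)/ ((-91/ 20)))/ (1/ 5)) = 696869/ 18200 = 38.29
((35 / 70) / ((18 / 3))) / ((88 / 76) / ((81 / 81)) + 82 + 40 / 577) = 10963 / 10949040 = 0.00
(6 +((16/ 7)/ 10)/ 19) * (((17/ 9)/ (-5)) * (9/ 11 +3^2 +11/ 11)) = -24.57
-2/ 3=-0.67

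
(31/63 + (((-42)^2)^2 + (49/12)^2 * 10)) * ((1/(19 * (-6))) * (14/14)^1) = -1568379067/57456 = -27297.05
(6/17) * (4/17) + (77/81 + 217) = 5103950/23409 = 218.03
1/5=0.20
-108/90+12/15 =-2/5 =-0.40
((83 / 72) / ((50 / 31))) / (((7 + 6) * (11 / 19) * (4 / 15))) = 48887 / 137280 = 0.36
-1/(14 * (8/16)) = -0.14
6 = 6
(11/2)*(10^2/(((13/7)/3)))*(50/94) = 288750/611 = 472.59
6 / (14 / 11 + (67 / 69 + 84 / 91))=59202 / 31247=1.89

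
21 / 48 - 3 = -2.56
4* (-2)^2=16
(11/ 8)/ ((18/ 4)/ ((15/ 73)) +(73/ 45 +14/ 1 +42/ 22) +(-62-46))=-5445/ 271532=-0.02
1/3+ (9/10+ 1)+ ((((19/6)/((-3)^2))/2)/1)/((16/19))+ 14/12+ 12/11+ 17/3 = 985231/95040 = 10.37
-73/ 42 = -1.74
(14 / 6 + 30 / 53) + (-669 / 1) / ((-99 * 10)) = 20843 / 5830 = 3.58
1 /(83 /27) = 27 /83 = 0.33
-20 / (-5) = 4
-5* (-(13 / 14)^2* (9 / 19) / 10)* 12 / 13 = 351 / 1862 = 0.19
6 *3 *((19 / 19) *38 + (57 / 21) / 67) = 321138 / 469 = 684.73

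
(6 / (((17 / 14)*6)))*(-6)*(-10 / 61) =840 / 1037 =0.81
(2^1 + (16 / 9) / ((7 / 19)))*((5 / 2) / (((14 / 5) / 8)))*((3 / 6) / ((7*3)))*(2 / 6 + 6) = 204250 / 27783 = 7.35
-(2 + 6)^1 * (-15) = 120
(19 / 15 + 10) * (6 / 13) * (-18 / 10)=-234 / 25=-9.36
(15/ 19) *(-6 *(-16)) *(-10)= -14400/ 19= -757.89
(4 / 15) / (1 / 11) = 44 / 15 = 2.93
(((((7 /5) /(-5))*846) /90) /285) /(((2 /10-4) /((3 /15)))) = 329 /676875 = 0.00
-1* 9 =-9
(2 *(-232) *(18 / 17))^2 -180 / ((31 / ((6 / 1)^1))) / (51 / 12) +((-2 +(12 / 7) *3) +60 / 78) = 196777911548 / 815269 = 241365.62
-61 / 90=-0.68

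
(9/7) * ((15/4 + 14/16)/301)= 333/16856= 0.02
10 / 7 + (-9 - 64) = -501 / 7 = -71.57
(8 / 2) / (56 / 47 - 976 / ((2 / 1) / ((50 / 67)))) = -3149 / 285762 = -0.01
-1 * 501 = -501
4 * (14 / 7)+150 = 158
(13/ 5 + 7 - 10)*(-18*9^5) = 2125764/ 5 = 425152.80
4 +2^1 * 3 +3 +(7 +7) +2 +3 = 32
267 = 267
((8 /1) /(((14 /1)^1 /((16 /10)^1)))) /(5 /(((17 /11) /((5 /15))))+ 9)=816 /8995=0.09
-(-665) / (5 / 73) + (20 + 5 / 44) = 428081 / 44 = 9729.11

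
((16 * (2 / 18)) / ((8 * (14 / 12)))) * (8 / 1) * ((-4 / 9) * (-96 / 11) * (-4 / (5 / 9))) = -16384 / 385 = -42.56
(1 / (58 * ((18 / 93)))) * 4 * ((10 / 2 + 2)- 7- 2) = -62 / 87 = -0.71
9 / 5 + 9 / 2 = 63 / 10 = 6.30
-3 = -3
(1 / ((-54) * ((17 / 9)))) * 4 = -2 / 51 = -0.04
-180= -180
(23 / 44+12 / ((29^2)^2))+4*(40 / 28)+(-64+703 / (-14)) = -3360291503 / 31120364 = -107.98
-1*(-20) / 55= 4 / 11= 0.36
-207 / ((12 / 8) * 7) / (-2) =69 / 7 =9.86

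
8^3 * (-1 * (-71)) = 36352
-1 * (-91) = 91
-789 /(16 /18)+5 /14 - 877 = -98799 /56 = -1764.27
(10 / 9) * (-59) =-590 / 9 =-65.56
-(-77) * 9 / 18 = 77 / 2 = 38.50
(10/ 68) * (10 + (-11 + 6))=25/ 34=0.74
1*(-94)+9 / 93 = -93.90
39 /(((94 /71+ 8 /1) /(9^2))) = 224289 /662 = 338.81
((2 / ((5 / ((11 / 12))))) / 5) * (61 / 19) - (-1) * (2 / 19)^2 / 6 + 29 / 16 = 295989 / 144400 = 2.05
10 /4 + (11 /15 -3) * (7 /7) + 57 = 1717 /30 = 57.23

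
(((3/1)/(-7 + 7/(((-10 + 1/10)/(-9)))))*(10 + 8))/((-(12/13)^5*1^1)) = 4084223/32256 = 126.62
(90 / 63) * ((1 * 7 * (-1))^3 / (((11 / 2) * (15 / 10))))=-1960 / 33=-59.39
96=96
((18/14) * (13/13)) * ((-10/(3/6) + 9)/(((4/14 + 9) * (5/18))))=-1782/325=-5.48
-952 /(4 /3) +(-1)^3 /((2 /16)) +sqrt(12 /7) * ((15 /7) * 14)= -722 +60 * sqrt(21) /7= -682.72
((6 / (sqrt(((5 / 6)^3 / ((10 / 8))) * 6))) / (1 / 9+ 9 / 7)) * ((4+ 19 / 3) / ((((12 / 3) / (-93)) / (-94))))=25609689 / 440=58203.84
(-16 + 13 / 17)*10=-2590 / 17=-152.35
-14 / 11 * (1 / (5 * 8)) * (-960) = 336 / 11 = 30.55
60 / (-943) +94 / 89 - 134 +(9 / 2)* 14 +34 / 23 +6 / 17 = -4229177 / 62033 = -68.18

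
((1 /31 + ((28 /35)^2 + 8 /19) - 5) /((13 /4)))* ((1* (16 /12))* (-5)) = 920416 /114855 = 8.01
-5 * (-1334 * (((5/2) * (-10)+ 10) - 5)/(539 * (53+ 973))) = -66700/276507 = -0.24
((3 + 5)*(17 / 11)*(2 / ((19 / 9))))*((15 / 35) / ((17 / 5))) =2160 / 1463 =1.48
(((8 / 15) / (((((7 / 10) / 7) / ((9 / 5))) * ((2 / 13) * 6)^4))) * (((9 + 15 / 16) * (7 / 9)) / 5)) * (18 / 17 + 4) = 455633633 / 4406400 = 103.40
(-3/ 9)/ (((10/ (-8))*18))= 2/ 135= 0.01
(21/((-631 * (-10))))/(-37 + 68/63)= -1323/14279530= -0.00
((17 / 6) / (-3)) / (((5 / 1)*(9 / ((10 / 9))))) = -17 / 729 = -0.02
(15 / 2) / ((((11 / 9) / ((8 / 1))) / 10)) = 5400 / 11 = 490.91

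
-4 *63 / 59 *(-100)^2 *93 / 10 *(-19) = 445284000 / 59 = 7547186.44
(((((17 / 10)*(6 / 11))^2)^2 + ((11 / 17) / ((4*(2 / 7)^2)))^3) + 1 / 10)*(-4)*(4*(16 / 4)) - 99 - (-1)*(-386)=-2982924702533123 / 2877249320000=-1036.73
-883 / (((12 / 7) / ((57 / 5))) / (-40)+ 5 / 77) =-14433.84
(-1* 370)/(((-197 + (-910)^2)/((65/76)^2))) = -781625/2390983864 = -0.00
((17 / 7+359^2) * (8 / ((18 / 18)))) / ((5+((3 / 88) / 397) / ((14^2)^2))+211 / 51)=70573647746359296 / 625419241369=112842.14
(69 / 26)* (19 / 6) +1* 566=29869 / 52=574.40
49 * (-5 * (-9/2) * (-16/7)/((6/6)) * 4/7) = -1440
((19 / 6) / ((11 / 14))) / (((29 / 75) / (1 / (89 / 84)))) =279300 / 28391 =9.84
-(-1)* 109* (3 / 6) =109 / 2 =54.50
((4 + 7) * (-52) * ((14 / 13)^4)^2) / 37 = -64934718464 / 2321695129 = -27.97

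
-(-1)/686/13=1/8918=0.00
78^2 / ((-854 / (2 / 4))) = -1521 / 427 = -3.56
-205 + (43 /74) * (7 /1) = -14869 /74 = -200.93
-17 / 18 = -0.94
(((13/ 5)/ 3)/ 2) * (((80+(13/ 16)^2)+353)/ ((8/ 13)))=18761873/ 61440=305.37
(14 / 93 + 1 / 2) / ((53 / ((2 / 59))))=121 / 290811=0.00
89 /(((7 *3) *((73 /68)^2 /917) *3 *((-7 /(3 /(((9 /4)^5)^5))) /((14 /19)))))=-121397266144345160941568 /218063667455363299396729444497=-0.00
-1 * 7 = -7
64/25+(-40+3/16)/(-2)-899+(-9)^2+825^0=-635627/800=-794.53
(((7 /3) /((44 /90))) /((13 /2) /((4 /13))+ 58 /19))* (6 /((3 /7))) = 152 /55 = 2.76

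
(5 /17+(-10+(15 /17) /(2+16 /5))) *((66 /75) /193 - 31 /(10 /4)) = 25209072 /213265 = 118.21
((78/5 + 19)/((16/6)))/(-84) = -173/1120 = -0.15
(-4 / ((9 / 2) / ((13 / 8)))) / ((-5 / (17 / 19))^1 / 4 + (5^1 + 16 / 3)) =-884 / 5469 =-0.16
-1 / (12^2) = -0.01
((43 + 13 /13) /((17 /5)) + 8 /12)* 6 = 1388 /17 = 81.65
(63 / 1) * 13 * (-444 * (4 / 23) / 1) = -1454544 / 23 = -63241.04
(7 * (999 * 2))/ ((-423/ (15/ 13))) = -23310/ 611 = -38.15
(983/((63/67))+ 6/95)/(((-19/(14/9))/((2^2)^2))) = -1369.51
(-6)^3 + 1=-215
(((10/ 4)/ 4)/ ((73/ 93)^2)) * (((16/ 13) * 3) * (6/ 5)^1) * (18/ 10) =2802276/ 346385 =8.09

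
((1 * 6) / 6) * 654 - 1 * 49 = 605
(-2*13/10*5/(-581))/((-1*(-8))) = 13/4648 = 0.00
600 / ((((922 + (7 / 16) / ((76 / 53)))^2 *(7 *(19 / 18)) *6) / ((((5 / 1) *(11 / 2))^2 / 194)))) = 0.00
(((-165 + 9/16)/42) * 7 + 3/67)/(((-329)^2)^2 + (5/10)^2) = -58663/25119348590200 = -0.00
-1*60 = -60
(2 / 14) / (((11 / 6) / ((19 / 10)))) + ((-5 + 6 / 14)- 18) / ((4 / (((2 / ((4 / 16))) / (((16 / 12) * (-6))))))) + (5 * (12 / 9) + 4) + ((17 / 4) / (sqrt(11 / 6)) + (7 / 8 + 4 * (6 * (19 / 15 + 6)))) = 17 * sqrt(66) / 44 + 253087 / 1320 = 194.87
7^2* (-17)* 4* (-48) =159936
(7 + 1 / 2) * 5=75 / 2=37.50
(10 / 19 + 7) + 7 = 276 / 19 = 14.53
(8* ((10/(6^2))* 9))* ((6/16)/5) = 3/2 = 1.50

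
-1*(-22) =22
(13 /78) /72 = 1 /432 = 0.00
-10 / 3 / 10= -1 / 3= -0.33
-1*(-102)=102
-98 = -98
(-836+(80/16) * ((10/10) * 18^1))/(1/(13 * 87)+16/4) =-843726/4525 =-186.46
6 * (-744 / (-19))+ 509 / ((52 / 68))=222439 / 247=900.56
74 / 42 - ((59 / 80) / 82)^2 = 1.76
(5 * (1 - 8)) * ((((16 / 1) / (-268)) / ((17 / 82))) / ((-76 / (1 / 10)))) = -287 / 21641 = -0.01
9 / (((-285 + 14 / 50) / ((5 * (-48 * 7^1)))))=189000 / 3559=53.10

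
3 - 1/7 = 20/7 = 2.86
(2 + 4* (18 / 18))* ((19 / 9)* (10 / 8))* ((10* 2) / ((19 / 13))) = 650 / 3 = 216.67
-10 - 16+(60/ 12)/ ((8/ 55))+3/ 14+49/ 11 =8035/ 616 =13.04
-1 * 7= -7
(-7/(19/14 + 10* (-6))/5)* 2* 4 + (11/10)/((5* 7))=63911/287350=0.22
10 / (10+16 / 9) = 45 / 53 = 0.85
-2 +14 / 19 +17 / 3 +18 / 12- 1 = 559 / 114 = 4.90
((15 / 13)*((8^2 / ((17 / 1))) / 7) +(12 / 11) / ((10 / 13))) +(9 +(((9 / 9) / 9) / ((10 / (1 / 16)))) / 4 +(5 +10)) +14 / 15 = 26.97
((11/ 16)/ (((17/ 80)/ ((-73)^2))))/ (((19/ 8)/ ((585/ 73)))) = 18790200/ 323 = 58173.99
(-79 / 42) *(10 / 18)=-395 / 378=-1.04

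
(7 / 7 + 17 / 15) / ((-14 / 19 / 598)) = -181792 / 105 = -1731.35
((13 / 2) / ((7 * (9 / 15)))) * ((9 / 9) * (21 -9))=130 / 7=18.57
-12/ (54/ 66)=-44/ 3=-14.67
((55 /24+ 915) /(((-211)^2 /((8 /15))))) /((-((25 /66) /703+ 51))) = -68096798 /316053198849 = -0.00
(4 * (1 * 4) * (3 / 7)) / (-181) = -48 / 1267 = -0.04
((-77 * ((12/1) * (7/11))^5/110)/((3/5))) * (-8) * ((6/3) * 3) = 234198687744/161051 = 1454189.59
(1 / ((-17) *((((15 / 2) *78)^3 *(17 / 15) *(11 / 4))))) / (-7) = 4 / 297005784075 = 0.00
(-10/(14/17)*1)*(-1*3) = 255/7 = 36.43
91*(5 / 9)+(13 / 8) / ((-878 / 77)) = 3186911 / 63216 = 50.41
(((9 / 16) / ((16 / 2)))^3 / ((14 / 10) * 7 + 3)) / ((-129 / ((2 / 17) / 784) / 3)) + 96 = 3692194405806531 / 38460358393856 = 96.00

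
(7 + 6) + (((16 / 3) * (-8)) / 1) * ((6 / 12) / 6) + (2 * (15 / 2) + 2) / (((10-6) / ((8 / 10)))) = 578 / 45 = 12.84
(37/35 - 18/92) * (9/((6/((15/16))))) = 12483/10304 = 1.21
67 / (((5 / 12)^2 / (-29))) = -279792 / 25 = -11191.68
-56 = -56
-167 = -167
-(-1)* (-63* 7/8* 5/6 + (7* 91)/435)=-309533/6960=-44.47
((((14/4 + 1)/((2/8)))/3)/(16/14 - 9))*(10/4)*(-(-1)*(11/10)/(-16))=21/160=0.13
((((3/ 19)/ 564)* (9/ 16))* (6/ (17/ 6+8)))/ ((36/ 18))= 81/ 1857440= 0.00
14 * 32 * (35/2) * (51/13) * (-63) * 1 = -25189920/13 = -1937686.15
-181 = -181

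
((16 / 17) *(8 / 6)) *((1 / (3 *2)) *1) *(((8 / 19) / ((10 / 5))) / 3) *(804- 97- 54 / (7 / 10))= 564352 / 61047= 9.24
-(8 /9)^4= -4096 /6561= -0.62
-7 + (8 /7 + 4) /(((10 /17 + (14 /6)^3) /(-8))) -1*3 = -559262 /42707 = -13.10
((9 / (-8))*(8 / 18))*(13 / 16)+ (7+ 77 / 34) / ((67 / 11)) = 40633 / 36448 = 1.11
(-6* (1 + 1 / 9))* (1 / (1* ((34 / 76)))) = -760 / 51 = -14.90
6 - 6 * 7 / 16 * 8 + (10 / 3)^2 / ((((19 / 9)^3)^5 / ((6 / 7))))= -1594004612061380844795 / 106267889209123588093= -15.00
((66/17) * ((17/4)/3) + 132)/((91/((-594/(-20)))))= 16335/364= 44.88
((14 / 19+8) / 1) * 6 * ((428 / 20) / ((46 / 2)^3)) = 106572 / 1155865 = 0.09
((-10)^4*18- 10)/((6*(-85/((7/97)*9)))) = -377979/1649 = -229.22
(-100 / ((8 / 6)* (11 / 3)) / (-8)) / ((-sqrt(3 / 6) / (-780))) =43875* sqrt(2) / 22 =2820.39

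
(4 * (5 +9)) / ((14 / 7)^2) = 14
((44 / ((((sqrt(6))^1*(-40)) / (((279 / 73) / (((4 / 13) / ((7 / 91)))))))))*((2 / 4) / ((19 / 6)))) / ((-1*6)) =1023*sqrt(6) / 221920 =0.01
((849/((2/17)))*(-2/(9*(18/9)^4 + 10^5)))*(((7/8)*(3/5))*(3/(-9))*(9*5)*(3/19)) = 2727837/15221888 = 0.18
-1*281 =-281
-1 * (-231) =231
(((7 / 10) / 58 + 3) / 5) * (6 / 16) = 5241 / 23200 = 0.23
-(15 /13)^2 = -225 /169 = -1.33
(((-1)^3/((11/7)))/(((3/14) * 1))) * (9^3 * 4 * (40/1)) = -3810240/11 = -346385.45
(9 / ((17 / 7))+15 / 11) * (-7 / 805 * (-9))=8532 / 21505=0.40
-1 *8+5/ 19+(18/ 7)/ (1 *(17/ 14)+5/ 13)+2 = -7609/ 1843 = -4.13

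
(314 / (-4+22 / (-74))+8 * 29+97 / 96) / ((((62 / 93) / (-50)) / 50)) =-508613125 / 848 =-599779.63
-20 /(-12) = 5 /3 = 1.67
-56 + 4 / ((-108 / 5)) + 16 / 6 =-1445 / 27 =-53.52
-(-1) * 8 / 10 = 4 / 5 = 0.80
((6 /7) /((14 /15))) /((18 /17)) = 85 /98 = 0.87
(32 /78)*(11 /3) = 176 /117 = 1.50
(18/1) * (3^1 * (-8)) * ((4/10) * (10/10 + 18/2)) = -1728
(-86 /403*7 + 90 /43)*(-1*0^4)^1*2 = 0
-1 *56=-56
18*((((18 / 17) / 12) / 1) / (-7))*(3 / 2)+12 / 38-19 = -86029 / 4522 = -19.02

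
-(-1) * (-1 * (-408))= 408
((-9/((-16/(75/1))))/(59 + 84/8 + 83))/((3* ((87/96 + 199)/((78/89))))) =14040/34729313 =0.00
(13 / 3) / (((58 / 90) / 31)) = 6045 / 29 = 208.45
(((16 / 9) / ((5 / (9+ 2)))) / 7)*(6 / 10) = 0.34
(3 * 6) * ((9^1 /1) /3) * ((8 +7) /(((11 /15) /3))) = 36450 /11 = 3313.64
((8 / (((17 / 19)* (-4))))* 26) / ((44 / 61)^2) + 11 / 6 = -2712007 / 24684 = -109.87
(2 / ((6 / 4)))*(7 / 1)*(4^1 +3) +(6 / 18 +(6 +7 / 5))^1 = 1096 / 15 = 73.07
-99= -99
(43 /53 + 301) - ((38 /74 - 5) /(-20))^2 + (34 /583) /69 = 1661825502397 /5507076300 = 301.76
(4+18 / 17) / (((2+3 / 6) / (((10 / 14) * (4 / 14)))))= 344 / 833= 0.41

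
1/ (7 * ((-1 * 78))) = -1/ 546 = -0.00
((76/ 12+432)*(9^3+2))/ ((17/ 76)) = 4297420/ 3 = 1432473.33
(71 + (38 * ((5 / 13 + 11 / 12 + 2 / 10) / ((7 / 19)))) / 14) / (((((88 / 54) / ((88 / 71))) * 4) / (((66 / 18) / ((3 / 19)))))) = 655497359 / 1809080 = 362.34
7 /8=0.88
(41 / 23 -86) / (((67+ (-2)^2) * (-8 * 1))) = 1937 / 13064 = 0.15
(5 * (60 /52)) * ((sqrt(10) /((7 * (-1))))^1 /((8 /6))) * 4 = -225 * sqrt(10) /91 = -7.82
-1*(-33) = 33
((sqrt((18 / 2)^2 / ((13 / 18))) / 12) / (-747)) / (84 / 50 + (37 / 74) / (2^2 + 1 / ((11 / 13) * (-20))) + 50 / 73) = -1582275 * sqrt(26) / 17016788152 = -0.00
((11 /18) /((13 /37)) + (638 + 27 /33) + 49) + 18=1821253 /2574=707.56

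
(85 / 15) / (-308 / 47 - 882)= -799 / 125286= -0.01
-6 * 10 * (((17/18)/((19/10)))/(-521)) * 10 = 17000/29697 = 0.57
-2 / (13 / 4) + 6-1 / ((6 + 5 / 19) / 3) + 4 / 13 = 8065 / 1547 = 5.21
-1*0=0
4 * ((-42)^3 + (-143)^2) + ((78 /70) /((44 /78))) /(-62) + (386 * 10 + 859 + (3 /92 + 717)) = -114808970789 /549010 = -209120.00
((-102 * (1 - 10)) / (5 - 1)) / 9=51 / 2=25.50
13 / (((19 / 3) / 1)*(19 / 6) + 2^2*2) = 234 / 505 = 0.46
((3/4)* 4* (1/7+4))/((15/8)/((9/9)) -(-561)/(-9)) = -2088/10157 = -0.21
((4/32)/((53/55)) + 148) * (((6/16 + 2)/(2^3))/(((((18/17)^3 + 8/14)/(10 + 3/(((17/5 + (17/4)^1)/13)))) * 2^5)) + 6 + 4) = 117613704948755/78771683328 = 1493.10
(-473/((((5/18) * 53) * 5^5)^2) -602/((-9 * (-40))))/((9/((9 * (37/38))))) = -1527531112334789/938162109375000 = -1.63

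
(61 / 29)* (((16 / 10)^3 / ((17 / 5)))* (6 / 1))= 187392 / 12325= 15.20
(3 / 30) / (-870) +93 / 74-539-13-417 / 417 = -177606187 / 321900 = -551.74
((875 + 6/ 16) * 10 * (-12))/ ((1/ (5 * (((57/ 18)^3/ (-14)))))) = 1200839425/ 1008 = 1191308.95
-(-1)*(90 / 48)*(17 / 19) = 255 / 152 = 1.68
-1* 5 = -5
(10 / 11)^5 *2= 200000 / 161051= 1.24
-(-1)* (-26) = -26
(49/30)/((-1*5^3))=-49/3750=-0.01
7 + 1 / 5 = 36 / 5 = 7.20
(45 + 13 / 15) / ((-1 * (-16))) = 43 / 15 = 2.87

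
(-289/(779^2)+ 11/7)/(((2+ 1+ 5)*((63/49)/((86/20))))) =71737201/109231380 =0.66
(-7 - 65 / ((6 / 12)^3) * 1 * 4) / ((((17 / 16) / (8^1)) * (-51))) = 267136 / 867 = 308.12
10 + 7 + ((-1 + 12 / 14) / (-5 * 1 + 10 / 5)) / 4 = 1429 / 84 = 17.01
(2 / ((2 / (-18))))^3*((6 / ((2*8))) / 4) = -2187 / 4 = -546.75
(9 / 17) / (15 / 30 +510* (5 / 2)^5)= 144 / 13547011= 0.00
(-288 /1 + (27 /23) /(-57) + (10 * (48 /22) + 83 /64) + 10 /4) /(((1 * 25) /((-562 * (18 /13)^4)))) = 21681.33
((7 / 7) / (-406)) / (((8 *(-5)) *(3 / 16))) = 1 / 3045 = 0.00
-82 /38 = -41 /19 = -2.16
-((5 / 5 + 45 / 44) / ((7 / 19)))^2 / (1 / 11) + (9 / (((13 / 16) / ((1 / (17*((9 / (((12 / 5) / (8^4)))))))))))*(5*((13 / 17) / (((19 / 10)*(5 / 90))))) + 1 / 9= -331.46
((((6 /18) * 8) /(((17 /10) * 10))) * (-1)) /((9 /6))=-16 /153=-0.10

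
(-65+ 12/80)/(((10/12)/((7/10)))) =-27237/500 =-54.47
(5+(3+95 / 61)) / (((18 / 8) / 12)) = 9328 / 183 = 50.97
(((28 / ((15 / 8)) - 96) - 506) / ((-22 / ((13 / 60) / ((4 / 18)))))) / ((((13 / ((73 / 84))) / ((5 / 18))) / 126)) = 60.87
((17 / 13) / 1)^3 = 4913 / 2197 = 2.24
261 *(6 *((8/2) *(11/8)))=8613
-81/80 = -1.01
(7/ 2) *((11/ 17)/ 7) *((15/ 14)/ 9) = 55/ 1428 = 0.04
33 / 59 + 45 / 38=3909 / 2242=1.74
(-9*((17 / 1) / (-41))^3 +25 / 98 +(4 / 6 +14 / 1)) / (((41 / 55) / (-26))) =-225479700875 / 415386867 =-542.82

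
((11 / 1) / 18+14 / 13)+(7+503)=119735 / 234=511.69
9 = 9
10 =10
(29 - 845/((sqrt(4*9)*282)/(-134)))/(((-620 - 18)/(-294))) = 3976301/89958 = 44.20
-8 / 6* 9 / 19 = -12 / 19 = -0.63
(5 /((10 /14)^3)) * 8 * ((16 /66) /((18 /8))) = 87808 /7425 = 11.83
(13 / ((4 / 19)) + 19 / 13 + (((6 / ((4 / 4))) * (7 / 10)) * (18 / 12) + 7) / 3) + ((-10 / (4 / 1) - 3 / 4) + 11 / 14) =177943 / 2730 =65.18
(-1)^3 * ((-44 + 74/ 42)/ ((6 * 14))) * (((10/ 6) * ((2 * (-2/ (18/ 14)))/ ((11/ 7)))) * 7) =-31045/ 2673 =-11.61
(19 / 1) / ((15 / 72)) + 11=511 / 5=102.20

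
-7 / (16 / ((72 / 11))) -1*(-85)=1807 / 22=82.14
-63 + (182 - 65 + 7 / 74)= 4003 / 74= 54.09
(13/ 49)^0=1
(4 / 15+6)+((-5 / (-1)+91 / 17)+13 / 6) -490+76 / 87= -2318777 / 4930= -470.34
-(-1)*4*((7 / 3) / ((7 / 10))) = 40 / 3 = 13.33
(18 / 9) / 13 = 2 / 13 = 0.15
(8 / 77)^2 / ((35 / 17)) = 0.01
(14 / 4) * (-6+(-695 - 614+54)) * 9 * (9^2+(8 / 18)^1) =-6470191 / 2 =-3235095.50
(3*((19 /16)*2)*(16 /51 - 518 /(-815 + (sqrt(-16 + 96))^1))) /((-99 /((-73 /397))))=18907*sqrt(5) /457945455 + 234746027 /18684174564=0.01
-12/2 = -6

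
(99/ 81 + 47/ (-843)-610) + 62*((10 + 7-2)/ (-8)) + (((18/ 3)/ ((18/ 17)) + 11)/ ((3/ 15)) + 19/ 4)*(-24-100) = -117825269/ 10116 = -11647.42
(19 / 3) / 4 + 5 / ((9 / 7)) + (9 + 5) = 701 / 36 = 19.47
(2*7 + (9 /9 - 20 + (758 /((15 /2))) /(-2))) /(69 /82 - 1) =68306 /195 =350.29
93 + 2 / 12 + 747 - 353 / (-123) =69129 / 82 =843.04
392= 392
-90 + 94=4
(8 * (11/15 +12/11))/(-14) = -172/165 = -1.04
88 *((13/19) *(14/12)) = 70.25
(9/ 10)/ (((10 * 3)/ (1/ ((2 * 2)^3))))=0.00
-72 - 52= -124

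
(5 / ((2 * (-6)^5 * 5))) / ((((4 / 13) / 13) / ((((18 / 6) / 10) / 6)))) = -169 / 1244160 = -0.00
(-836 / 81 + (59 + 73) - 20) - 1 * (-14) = 9370 / 81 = 115.68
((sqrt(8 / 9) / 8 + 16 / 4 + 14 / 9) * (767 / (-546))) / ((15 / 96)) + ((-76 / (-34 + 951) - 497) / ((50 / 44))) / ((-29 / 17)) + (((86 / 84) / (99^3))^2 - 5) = 1271185911492930863995 / 6309268966481239836 - 236 * sqrt(2) / 315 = 200.42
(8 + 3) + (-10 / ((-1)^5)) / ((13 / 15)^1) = 293 / 13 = 22.54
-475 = -475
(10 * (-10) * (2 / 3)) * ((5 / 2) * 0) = 0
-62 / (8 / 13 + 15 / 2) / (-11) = 0.69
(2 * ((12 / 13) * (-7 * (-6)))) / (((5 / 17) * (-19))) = -17136 / 1235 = -13.88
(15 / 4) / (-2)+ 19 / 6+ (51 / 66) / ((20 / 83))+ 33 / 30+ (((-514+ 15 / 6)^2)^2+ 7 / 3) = 12047452427647 / 176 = 68451434247.99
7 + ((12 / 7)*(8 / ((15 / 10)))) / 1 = 113 / 7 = 16.14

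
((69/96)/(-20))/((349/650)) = -1495/22336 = -0.07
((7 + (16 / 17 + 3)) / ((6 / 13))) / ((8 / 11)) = 4433 / 136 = 32.60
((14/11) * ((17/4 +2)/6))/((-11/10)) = -875/726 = -1.21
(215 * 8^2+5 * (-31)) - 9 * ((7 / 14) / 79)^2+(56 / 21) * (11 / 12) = 3057266107 / 224676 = 13607.44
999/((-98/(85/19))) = -84915/1862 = -45.60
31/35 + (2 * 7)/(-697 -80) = 3371/3885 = 0.87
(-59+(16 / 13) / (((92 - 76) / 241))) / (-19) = 526 / 247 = 2.13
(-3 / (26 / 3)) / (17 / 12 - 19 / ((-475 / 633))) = -1350 / 104273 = -0.01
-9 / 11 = -0.82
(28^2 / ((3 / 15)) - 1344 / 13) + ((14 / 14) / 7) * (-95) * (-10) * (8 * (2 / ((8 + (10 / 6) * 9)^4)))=97192334992 / 25465531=3816.62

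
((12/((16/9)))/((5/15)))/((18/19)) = 171/8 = 21.38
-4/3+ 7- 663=-1972/3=-657.33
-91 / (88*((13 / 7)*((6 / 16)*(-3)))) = 49 / 99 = 0.49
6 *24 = 144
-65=-65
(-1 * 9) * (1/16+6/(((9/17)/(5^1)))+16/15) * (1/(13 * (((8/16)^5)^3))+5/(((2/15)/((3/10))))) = -421434057/320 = -1316981.43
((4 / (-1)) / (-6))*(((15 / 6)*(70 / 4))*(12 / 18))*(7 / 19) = 7.16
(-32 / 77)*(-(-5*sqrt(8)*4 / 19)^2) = 3.68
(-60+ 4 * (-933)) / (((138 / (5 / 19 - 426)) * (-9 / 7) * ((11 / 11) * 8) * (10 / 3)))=-4473217 / 13110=-341.21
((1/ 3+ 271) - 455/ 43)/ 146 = 33637/ 18834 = 1.79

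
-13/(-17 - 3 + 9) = 13/11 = 1.18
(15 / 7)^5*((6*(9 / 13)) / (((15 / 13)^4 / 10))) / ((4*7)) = 4448925 / 117649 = 37.82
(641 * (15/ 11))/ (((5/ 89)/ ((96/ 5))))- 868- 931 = 296930.31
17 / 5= 3.40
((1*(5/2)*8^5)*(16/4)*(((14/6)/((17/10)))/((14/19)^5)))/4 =63388134400/122451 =517661.22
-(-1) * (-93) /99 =-31 /33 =-0.94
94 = 94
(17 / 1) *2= 34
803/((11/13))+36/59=949.61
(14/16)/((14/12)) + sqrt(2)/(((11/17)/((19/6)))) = 3/4 + 323 *sqrt(2)/66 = 7.67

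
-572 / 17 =-33.65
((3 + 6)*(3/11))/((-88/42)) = -567/484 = -1.17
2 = 2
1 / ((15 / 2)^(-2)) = 225 / 4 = 56.25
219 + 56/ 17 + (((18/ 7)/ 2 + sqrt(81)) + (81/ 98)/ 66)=8524975/ 36652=232.59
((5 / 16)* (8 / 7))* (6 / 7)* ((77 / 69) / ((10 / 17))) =187 / 322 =0.58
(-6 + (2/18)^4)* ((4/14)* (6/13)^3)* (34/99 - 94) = 5839876480/369972603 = 15.78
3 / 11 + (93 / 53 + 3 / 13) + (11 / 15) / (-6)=1456981 / 682110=2.14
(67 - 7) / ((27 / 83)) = 1660 / 9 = 184.44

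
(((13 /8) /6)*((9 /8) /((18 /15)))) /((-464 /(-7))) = 455 /118784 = 0.00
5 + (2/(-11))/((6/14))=151/33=4.58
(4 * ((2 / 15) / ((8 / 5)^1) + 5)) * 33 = 671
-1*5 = -5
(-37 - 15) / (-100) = 0.52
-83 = -83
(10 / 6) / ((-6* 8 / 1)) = -5 / 144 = -0.03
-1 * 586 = -586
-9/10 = -0.90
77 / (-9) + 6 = -23 / 9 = -2.56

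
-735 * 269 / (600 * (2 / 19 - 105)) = 250439 / 79720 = 3.14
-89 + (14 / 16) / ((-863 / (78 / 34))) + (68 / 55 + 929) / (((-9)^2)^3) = -305323523562391 / 3430579200840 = -89.00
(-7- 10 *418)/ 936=-4187/ 936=-4.47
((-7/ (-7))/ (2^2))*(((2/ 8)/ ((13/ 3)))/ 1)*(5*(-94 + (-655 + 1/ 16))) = -179745/ 3328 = -54.01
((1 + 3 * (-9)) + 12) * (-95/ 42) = 95/ 3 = 31.67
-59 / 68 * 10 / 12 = -295 / 408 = -0.72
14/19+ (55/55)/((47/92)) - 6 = -2952/893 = -3.31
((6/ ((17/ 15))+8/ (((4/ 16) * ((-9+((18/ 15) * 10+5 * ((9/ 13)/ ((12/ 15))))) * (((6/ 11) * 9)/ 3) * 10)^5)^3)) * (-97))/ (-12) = 42.79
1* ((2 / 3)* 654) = 436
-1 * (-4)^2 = -16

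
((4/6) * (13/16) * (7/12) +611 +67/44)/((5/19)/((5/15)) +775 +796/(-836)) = 36887987/46639008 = 0.79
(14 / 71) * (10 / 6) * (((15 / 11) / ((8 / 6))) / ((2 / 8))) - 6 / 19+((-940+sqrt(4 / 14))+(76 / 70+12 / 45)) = -1460899442 / 1558095+sqrt(14) / 7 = -937.08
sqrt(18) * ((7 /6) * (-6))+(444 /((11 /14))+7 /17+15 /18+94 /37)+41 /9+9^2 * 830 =8444375041 /124542 -21 * sqrt(2) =67773.73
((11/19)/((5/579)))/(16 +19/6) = 38214/10925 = 3.50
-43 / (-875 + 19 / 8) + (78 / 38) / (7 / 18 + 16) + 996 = 38978819762 / 39128505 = 996.17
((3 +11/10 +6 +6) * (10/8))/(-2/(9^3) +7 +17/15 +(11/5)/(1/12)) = 586845/1006912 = 0.58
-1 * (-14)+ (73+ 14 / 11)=971 / 11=88.27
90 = 90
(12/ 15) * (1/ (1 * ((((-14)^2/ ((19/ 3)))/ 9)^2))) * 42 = 9747/ 3430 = 2.84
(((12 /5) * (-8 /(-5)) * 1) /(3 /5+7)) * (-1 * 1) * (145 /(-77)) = 1392 /1463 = 0.95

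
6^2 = 36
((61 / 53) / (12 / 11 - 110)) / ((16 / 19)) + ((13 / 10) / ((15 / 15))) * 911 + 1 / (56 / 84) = 6023231071 / 5079520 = 1185.79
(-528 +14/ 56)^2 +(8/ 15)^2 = 1002673249/ 3600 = 278520.35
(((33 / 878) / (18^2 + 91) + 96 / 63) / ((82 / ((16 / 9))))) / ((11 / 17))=792916244 / 15529267215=0.05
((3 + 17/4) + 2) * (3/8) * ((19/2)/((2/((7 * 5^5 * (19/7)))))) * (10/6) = 208703125/128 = 1630493.16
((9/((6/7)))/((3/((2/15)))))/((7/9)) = 3/5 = 0.60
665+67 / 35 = 23342 / 35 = 666.91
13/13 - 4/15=11/15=0.73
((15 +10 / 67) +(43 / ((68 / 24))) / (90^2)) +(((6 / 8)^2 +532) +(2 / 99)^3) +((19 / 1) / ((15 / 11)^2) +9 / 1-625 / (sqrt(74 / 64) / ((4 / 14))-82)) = 574.92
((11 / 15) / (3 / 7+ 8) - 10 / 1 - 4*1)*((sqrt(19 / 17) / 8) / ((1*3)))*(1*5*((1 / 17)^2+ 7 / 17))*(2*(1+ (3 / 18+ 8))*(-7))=23702525*sqrt(323) / 2608803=163.29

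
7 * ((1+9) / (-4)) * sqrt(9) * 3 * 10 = -1575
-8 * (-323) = 2584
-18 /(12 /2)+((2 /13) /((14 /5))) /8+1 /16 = -4267 /1456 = -2.93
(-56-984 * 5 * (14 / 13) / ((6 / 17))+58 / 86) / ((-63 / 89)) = 749629823 / 35217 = 21286.02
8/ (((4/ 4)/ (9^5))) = 472392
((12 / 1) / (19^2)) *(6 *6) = 432 / 361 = 1.20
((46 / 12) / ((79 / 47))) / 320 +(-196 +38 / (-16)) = -30088439 / 151680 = -198.37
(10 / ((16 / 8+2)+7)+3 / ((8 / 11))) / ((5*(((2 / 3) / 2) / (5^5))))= 830625 / 88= 9438.92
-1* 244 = -244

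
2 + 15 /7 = 29 /7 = 4.14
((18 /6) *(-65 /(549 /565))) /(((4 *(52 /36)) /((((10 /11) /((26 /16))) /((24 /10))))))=-70625 /8723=-8.10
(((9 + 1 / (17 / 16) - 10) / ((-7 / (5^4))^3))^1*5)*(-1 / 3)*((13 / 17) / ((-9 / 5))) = 79345703125 / 2676429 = 29646.11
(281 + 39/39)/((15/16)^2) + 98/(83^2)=165784246/516675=320.87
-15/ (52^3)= -15/ 140608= -0.00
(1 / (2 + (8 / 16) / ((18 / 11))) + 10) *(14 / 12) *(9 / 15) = 3031 / 415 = 7.30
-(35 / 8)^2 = -1225 / 64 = -19.14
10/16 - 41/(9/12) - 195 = -5977/24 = -249.04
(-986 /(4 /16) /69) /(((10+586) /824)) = -812464 /10281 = -79.03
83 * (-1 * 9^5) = -4901067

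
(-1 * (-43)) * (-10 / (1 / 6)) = -2580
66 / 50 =33 / 25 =1.32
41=41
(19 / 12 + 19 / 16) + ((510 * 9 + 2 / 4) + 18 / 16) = 220531 / 48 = 4594.40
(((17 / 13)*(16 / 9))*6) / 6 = 272 / 117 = 2.32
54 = 54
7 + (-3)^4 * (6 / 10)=278 / 5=55.60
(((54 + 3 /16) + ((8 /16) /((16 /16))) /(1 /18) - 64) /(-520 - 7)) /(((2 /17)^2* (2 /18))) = 1989 /1984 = 1.00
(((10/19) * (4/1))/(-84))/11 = -10/4389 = -0.00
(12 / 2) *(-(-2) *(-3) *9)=-324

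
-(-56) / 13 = 56 / 13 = 4.31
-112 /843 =-0.13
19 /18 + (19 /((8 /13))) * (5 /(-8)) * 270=-1500221 /288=-5209.10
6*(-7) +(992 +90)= 1040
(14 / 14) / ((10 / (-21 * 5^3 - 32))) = -2657 / 10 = -265.70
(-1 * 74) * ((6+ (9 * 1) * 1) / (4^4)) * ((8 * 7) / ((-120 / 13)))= 3367 / 128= 26.30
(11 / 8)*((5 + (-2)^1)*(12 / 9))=11 / 2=5.50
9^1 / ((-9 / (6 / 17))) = -6 / 17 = -0.35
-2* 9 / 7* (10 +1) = -198 / 7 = -28.29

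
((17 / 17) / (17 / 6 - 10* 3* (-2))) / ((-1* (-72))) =1 / 4524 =0.00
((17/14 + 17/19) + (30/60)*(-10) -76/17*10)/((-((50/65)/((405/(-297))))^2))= 327369393/2188648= 149.58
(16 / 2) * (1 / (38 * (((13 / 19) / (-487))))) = -1948 / 13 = -149.85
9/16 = 0.56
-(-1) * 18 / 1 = 18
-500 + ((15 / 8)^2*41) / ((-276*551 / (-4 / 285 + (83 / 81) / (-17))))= -14146715831195 / 28293435648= -500.00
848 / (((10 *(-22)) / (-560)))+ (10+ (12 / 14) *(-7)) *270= 35624 / 11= 3238.55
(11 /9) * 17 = 187 /9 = 20.78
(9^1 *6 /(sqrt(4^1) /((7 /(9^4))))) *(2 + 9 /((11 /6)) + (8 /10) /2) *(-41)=-38458 /4455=-8.63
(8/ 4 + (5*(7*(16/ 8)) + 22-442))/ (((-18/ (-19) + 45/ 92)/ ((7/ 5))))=-1419376/ 4185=-339.16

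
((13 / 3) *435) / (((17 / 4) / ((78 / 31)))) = 588120 / 527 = 1115.98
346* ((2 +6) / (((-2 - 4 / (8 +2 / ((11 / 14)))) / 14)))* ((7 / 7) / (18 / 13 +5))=-14609504 / 5727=-2550.99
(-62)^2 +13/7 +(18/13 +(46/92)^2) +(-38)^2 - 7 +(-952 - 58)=1555915/364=4274.49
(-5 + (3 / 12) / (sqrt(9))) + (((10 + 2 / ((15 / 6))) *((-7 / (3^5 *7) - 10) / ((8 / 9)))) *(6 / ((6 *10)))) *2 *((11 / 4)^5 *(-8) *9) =10570715687 / 38400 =275279.05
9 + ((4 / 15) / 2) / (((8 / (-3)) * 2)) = 359 / 40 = 8.98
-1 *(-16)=16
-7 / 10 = -0.70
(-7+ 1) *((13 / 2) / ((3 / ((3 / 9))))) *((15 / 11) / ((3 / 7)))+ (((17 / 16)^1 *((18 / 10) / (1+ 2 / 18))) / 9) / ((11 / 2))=-181541 / 13200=-13.75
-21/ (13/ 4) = -84/ 13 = -6.46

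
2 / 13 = 0.15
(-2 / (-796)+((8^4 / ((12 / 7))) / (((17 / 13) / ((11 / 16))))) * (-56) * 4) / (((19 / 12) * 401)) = -11422867354 / 25775077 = -443.17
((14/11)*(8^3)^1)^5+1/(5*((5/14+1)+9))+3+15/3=13719174807371322987314/116761975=117496940312728.72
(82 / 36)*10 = 205 / 9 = 22.78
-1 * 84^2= -7056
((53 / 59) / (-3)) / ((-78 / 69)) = 1219 / 4602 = 0.26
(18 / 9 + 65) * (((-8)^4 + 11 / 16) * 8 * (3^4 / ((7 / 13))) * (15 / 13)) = 5335853535 / 14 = 381132395.36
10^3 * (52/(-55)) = -10400/11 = -945.45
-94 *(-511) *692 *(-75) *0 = 0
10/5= 2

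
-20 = -20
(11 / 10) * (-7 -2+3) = -33 / 5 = -6.60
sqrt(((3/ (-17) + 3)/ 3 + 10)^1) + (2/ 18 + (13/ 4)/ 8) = 149/ 288 + sqrt(3162)/ 17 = 3.83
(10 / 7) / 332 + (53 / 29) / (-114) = -11264 / 960393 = -0.01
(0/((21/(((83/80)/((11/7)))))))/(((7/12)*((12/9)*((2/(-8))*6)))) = 0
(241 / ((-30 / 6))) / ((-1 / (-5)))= -241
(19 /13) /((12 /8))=38 /39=0.97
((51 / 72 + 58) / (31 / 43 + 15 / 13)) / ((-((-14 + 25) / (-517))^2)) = -1739876879 / 25152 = -69174.49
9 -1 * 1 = 8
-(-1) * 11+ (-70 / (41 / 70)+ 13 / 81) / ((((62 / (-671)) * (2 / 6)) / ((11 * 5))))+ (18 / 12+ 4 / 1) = 7314528298 / 34317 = 213145.91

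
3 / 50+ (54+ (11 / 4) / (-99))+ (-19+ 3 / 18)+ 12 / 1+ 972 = 917279 / 900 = 1019.20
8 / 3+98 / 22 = 235 / 33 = 7.12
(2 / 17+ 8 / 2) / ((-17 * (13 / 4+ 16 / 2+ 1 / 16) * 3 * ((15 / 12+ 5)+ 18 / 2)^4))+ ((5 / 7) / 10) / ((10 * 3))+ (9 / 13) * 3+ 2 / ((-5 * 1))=6640758644361461 / 3954471048904740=1.68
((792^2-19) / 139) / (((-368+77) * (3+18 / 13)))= -8154185 / 2305593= -3.54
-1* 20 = -20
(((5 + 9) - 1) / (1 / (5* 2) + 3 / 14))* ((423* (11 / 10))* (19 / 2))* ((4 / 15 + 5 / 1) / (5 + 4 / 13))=83457101 / 460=181428.48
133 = 133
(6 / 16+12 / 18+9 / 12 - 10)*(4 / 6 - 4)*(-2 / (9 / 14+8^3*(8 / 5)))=-34475 / 516501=-0.07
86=86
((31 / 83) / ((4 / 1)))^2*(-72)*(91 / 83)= -787059 / 1143574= -0.69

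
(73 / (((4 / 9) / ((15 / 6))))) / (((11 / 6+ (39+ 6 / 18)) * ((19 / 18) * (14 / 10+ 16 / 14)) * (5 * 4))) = 620865 / 3341416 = 0.19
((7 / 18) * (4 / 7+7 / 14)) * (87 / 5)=29 / 4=7.25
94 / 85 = 1.11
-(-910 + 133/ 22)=19887/ 22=903.95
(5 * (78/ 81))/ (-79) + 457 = 974651/ 2133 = 456.94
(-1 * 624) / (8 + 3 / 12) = -832 / 11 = -75.64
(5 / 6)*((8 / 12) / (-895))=-1 / 1611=-0.00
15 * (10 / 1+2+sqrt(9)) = 225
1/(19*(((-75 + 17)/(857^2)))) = -734449/1102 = -666.47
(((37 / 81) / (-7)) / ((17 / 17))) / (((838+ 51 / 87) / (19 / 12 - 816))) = 10486429 / 165466476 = 0.06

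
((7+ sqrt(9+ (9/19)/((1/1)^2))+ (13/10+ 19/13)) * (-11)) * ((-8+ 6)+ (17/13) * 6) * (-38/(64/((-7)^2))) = 24022.04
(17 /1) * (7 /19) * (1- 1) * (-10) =0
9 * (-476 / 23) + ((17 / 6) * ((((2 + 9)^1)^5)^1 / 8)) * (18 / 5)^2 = 739037.83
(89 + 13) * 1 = 102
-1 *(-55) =55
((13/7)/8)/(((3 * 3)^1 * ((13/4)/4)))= 2/63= 0.03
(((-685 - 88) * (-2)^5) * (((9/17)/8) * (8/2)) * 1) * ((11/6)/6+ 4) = 479260/17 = 28191.76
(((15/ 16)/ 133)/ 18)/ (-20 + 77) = 5/ 727776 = 0.00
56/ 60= 14/ 15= 0.93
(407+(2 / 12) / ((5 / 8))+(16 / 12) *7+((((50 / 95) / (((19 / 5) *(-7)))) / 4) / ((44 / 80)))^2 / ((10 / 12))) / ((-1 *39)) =-10.68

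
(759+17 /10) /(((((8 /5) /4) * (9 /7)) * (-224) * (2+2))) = -7607 /4608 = -1.65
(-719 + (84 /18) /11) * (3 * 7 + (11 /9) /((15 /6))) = -22930471 /1485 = -15441.39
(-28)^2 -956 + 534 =362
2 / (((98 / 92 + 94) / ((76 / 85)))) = 6992 / 371705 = 0.02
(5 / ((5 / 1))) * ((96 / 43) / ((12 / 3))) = 24 / 43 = 0.56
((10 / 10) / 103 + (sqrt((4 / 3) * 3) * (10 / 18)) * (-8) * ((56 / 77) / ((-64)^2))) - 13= -4239299 / 326304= -12.99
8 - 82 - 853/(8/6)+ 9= -704.75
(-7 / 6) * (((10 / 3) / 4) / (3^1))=-35 / 108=-0.32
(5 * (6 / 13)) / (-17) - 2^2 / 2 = -472 / 221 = -2.14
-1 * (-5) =5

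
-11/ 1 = -11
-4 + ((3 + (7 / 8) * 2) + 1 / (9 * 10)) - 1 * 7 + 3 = -583 / 180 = -3.24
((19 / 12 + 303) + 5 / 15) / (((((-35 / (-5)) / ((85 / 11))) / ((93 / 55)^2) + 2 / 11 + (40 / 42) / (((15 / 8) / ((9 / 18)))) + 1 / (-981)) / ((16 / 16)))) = 1505127172857 / 3710045288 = 405.69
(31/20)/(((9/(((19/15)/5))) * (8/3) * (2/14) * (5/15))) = 4123/12000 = 0.34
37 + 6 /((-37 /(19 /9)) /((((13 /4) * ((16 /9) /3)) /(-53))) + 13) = 18112507 /489367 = 37.01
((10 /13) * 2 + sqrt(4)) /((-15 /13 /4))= -184 /15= -12.27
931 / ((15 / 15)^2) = 931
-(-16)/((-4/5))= -20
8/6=1.33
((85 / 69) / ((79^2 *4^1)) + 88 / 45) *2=50528411 / 12918870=3.91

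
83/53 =1.57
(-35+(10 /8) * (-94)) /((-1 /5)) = 1525 /2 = 762.50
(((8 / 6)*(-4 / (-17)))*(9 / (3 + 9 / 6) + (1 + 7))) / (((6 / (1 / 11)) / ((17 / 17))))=80 / 1683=0.05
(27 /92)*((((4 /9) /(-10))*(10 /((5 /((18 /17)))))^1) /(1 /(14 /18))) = -42 /1955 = -0.02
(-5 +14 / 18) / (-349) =38 / 3141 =0.01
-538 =-538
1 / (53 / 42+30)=0.03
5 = 5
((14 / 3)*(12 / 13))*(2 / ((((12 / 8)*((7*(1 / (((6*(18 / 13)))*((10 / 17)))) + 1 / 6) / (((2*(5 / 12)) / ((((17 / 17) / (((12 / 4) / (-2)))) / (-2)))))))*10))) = 20160 / 22451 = 0.90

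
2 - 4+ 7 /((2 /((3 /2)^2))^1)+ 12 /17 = 895 /136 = 6.58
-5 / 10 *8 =-4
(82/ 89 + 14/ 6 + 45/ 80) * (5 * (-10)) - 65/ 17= -7069315/ 36312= -194.68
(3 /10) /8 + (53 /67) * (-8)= -33719 /5360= -6.29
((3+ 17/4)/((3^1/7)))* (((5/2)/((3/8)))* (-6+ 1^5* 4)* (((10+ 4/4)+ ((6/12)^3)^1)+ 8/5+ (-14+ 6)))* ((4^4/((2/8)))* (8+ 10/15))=-9458176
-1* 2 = -2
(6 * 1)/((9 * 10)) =1/15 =0.07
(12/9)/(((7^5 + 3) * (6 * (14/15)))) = 1/70602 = 0.00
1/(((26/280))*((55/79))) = 2212/143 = 15.47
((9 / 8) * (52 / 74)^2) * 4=3042 / 1369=2.22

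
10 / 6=5 / 3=1.67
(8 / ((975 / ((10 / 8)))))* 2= 4 / 195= 0.02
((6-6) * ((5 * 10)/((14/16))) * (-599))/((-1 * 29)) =0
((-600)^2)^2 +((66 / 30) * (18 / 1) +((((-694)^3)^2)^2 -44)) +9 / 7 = 436899642969909124767985028867317651 / 35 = 12482846941997403564799570000000000.00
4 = 4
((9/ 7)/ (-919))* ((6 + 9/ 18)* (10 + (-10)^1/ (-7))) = -4680/ 45031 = -0.10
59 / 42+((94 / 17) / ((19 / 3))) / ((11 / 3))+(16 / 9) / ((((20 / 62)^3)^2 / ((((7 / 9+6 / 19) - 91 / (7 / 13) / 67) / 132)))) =-156257405907343 / 10123118775000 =-15.44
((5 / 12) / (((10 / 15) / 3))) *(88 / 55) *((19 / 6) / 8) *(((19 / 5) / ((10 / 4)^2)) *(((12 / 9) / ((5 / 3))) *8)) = 2888 / 625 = 4.62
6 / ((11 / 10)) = 60 / 11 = 5.45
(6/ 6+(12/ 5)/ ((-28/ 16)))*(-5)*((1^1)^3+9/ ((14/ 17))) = 2171/ 98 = 22.15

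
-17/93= -0.18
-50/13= -3.85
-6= -6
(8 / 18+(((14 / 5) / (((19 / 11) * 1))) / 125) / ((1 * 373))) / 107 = 17718886 / 4265488125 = 0.00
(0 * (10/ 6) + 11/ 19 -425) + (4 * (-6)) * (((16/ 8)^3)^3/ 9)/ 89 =-2230912/ 5073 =-439.76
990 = 990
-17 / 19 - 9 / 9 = -36 / 19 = -1.89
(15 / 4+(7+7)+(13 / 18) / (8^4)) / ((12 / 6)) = 1308685 / 147456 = 8.88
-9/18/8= -1/16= -0.06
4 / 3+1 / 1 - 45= -128 / 3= -42.67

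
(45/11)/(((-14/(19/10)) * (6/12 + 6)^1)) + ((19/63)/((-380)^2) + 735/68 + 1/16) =6277199603/581981400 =10.79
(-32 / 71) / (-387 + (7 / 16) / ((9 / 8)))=576 / 494089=0.00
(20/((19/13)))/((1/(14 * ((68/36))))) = 361.87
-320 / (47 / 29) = -9280 / 47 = -197.45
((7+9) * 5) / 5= 16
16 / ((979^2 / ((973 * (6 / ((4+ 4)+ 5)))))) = 93408 / 12459733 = 0.01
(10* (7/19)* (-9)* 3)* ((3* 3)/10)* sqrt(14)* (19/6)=-567* sqrt(14)/2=-1060.76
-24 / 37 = -0.65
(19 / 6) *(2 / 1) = 19 / 3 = 6.33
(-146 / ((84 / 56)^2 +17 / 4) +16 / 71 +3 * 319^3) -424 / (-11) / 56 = 97385255.45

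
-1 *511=-511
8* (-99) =-792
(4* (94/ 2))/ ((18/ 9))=94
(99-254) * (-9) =1395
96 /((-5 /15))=-288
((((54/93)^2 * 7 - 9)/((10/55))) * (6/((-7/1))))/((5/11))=68.87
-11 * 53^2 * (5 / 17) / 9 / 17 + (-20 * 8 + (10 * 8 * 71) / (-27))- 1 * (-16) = -3228637 / 7803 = -413.77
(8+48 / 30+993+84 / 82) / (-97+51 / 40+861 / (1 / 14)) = 0.08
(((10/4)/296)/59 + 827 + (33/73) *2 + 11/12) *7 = 44378904493/7649232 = 5801.75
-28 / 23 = -1.22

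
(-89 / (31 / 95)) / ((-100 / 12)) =5073 / 155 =32.73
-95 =-95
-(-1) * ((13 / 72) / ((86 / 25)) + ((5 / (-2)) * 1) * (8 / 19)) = -1.00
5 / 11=0.45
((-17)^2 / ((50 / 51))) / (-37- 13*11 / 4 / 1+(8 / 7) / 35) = -1444422 / 356315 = -4.05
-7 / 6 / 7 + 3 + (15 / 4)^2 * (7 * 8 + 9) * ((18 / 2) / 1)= 395011 / 48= 8229.40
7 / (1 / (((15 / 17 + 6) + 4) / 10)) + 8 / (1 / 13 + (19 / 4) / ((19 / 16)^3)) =4817803 / 464882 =10.36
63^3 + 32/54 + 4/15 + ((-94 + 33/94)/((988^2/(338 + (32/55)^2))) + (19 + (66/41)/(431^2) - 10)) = 7136380585161164237333743/28539035211486056400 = 250056.83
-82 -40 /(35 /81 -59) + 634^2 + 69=401943.68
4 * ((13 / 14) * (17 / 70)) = 221 / 245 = 0.90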